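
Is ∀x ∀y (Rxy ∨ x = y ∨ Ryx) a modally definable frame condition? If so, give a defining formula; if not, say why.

Modal frame validity is preserved under disjoint unions.
Take 2 disjoint single-world reflexive frames: each is trivially connected, but their disjoint union has 2 worlds with no edge between distinct components, so it is not connected.
So no modal formula (or set of formulas) defines exactly the connected frames.

No — not modally definable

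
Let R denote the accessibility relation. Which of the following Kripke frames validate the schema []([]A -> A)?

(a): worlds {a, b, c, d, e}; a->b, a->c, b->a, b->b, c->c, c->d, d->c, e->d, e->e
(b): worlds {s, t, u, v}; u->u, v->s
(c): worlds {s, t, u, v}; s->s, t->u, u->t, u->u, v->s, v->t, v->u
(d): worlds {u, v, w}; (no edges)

This is the axiom for shift-reflexivity; its first-order frame correspondent is forall x forall y (Rxy -> Ryy).
(a): fails — Rcd but not Rdd.
(b): fails — Rvs but not Rss.
(c): fails — Rut but not Rtt.
(d): holds.
Valid on: (d).

(d)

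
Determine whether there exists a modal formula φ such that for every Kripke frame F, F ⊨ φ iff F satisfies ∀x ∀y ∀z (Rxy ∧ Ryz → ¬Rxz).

Modal frame validity is preserved under surjective bounded morphisms.
The 5-cycle (worlds s,t,u,v,w with s→t→u→v→w→s) is intransitive. Mapping every world to a single reflexive point • is a surjective bounded morphism; the reflexive point is not intransitive (R••∧R•• but R••).
Hence intransitivity is not modally definable.

No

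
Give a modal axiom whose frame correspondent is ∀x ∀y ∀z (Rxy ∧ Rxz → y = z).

◇s → □s

This is partial functionality; the standard corresponding axiom is CD: ◇s → □s.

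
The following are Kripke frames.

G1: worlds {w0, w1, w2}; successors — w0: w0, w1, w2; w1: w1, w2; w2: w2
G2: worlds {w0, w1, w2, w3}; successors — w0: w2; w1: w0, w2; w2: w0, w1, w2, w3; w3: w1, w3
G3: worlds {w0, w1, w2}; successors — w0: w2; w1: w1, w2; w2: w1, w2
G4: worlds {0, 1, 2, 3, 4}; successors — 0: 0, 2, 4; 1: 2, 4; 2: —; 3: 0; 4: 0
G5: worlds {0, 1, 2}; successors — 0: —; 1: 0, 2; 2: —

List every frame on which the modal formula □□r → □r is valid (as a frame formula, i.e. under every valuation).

G1, G2, G3

The schema corresponds to density: ∀x ∀y (Rxy → ∃z (Rxz ∧ Rzy)).
G1: condition met.
G2: condition met.
G3: condition met.
G4: fails — R12 but no z with R1z and Rz2.
G5: fails — R12 but no z with R1z and Rz2.
Valid on: G1, G2, G3.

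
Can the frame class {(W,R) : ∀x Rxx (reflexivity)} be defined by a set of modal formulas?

Yes — defined by □r → r

This is a Sahlqvist condition; the T axiom □r → r defines it.
Suppose □r→r is valid. At any x set V(r)={w : Rxw}. Then □r holds at x, so r holds at x, i.e. Rxx.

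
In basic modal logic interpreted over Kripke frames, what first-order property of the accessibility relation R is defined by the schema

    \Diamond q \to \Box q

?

Suppose ◇q→□q is valid. Take Rxy, Rxz and set V(q)={y}. Then ◇q at x, so □q at x, so q at z, i.e. z=y.
Conversely, any frame satisfying \forall x \forall y \forall z (Rxy \wedge Rxz \to y = z) validates the schema.
So the correspondent is partial functionality.

Partial functionality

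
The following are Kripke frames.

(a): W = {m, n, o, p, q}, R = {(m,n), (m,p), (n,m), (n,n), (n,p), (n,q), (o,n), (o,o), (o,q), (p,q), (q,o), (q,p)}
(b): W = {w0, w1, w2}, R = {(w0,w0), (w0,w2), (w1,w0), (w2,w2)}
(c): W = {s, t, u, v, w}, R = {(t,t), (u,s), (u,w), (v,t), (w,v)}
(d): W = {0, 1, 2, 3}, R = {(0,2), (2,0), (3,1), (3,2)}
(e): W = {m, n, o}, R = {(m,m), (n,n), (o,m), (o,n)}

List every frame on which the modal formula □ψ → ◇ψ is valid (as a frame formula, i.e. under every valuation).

This is the axiom for seriality; its first-order frame correspondent is ∀x ∃y Rxy.
(a): satisfies the condition.
(b): satisfies the condition.
(c): fails — world s has no successor.
(d): fails — world 1 has no successor.
(e): satisfies the condition.

(a), (b), (e)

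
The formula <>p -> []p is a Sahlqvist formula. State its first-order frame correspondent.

Suppose ◇p→□p is valid. Take Rxy, Rxz and set V(p)={y}. Then ◇p at x, so □p at x, so p at z, i.e. z=y.

partial functionality: forall x forall y forall z (Rxy & Rxz -> y = z)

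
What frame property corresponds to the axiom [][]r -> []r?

This is the C4 axiom.
It corresponds to density: forall x forall y (Rxy -> exists z (Rxz & Rzy)).

density: forall x forall y (Rxy -> exists z (Rxz & Rzy))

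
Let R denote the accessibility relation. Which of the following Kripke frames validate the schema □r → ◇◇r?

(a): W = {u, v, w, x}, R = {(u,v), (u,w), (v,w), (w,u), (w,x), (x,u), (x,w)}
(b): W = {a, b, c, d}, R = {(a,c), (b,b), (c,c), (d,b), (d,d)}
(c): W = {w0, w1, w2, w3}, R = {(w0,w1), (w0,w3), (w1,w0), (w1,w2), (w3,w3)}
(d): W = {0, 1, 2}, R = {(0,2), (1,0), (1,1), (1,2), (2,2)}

This is the axiom for a generalized confluence (Geach) condition; its first-order frame correspondent is ∀x ∃w (xRw ∧ xR²w).
(a): fails — at v but no t with vRt and vR²t.
(b): ✓.
(c): fails — at w1 but no w with w1Rw and w1R²w.
(d): ✓.

(b), (d)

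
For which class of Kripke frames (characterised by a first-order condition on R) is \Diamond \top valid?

Seriality

◇⊤ holds at w iff w has a successor, so frame-validity of ◇⊤ is exactly seriality. Equivalently via □p → ◇p:
Suppose □p→◇p is valid. At any x set V(p)=W. Then □p at x, so ◇p at x, so x has a successor.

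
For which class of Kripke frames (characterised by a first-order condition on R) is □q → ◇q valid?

Suppose □q→◇q is valid. At any x set V(q)=W. Then □q at x, so ◇q at x, so x has a successor.
The converse is a direct semantic check.
So the correspondent is seriality.

seriality: ∀x ∃y Rxy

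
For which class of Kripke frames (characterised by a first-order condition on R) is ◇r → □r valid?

Partial functionality

Suppose ◇r→□r is valid. Take Rxy, Rxz and set V(r)={y}. Then ◇r at x, so □r at x, so r at z, i.e. z=y.
Conversely, any frame satisfying ∀x ∀y ∀z (Rxy ∧ Rxz → y = z) validates the schema.
So the correspondent is partial functionality.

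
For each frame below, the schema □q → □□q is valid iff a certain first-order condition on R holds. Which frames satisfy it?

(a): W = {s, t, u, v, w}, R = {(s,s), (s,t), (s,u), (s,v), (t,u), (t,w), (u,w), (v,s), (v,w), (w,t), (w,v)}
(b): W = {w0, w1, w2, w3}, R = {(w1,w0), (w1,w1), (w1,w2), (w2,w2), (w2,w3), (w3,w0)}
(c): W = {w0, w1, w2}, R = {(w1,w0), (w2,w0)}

Frame correspondent (Sahlqvist): ∀x ∀y ∀z (Rxy ∧ Ryz → Rxz) — i.e. transitivity.
(a): fails — Rwt and Rtw but not Rww.
(b): fails — Rw1w2 and Rw2w3 but not Rw1w3.
(c): holds.
Valid on: (c).

(c)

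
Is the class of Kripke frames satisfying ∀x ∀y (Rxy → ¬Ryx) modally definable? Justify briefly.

Any modally definable frame class is closed under surjective bounded morphisms.
The 4-cycle (worlds w0,w1,w2,w3 with w0→w1→w2→w3→w0) is asymmetric. Mapping every world to a single reflexive point • is a surjective bounded morphism, and the reflexive point is not asymmetric (R•• but asymmetry requires ¬R••).
So no modal formula (or set of formulas) defines exactly the asymmetric frames.

Not definable by any modal formula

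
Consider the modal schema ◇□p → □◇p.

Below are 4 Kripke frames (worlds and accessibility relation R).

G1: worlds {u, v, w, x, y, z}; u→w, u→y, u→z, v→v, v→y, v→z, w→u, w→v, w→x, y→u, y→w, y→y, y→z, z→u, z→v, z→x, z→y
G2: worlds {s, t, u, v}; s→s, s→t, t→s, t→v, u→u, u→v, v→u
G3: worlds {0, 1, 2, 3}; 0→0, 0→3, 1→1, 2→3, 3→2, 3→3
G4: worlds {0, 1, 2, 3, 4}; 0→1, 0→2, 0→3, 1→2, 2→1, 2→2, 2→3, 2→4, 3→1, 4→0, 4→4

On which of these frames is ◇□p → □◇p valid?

This is the axiom for convergence; its first-order frame correspondent is ∀x ∀y ∀z (Rxy ∧ Rxz → ∃w (Ryw ∧ Rzw)).
G1: fails — Rwu and Rwx but u and x have no common successor.
G2: fails — Rtv and Rts but v and s have no common successor.
G3: holds.
G4: fails — R01 and R03 but 1 and 3 have no common successor.
Valid on: G3.

G3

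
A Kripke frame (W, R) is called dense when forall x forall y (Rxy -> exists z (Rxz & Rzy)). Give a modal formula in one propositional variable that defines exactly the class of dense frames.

This is density; the standard corresponding axiom is C4: □□s → □s.
Suppose □□s→□s is valid. Take Rxy and set V(s)={w : xR²w}. Then □□s at x, so □s at x, so s at y, i.e. ∃z(Rxz∧Rzy).

□□s → □s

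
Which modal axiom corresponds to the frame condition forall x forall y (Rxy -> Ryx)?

p → □◇p

A defining formula is p → □◇p (the B axiom).
Suppose p→□◇p is valid. Take Rxy and set V(p)={x}. Then p at x, so □◇p at x, so ◇p at y, so some z with Ryz has p; z=x, i.e. Ryx.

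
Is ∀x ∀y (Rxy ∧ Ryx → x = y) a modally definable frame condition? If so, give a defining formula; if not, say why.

Not modally definable

Modal frame validity is preserved under surjective bounded morphisms.
The 8-cycle (worlds a,b,c,d,e,f,g,h with a→b→c→d→e→f→g→h→a) is antisymmetric. Sending even-indexed worlds to a and odd-indexed worlds to b is a surjective bounded morphism onto the two-world frame with a↔b, which is not antisymmetric.
So the class is not modally definable.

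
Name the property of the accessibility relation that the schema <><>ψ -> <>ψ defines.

Replacing ψ by ¬ψ and contraposing gives the equivalent schema □ψ → □□ψ.
Suppose □ψ→□□ψ is valid. Take Rxy, Ryz and set V(ψ)={w : Rxw}. Then □ψ at x, so □□ψ at x, so □ψ at y, so ψ at z, i.e. Rxz.
Conversely, on a frame with transitivity the schema holds at every world under every valuation.
So the correspondent is transitivity.

transitivity: forall x forall y forall z (Rxy & Ryz -> Rxz)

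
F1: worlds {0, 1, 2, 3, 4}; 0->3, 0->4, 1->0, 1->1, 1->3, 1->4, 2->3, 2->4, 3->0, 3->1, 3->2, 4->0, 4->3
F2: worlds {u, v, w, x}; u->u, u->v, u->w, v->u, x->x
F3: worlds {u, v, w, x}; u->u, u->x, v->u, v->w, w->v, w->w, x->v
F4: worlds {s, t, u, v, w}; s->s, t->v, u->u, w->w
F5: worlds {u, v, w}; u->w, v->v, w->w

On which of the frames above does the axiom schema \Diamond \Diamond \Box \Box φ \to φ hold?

This is the axiom for a generalized confluence (Geach) condition; its first-order frame correspondent is \forall x \forall y (x R^2 y \to \exists w (y R^2 w \wedge x = w)).
F1: fails — 2R²3 but no w with 3R²w and 2=w.
F2: fails — uR²w but no t with wR²t and u=t.
F3: fails — vR²x but no t with xR²t and v=t.
F4: holds.
F5: fails — uR²w but no t with wR²t and u=t.

F4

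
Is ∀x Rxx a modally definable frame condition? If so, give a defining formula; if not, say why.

Definable; □q → q defines it

This is a Sahlqvist condition; the T axiom □q → q defines it.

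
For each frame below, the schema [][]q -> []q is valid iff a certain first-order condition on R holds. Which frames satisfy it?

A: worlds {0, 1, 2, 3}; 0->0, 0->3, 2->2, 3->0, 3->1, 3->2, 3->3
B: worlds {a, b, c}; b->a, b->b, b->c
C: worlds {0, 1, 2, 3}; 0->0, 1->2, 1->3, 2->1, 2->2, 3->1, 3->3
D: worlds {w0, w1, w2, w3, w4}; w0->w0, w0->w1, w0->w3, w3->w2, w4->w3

This is the axiom for density; its first-order frame correspondent is forall x forall y (Rxy -> exists z (Rxz & Rzy)).
A: satisfies the condition.
B: satisfies the condition.
C: satisfies the condition.
D: fails — Rw3w2 but no z with Rw3z and Rzw2.
Valid on: A, B, C.

A, B, C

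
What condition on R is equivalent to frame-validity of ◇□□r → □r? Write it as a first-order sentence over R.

This is a Sahlqvist (Geach-type) schema ◇^1□^2r → □^1◇^0r.
Minimal-valuation argument: fix x; take any y with xR^1y and any z with xR^1z. Set V(r) to the set of worlds R-reachable from y in exactly 2 steps. Then □^2r holds at y, so the antecedent holds at x; validity forces ◇^0r at z, giving a w with zR^0w and yR^2w.
First-order correspondent: ∀x ∀y ∀z ((xRy ∧ xRz) → ∃w (yR²w ∧ z = w)).

∀x ∀y ∀z ((xRy ∧ xRz) → ∃w (yR²w ∧ z = w))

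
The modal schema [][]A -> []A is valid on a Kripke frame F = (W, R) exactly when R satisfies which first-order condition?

Density

Suppose □□A→□A is valid. Take Rxy and set V(A)={w : xR²w}. Then □□A at x, so □A at x, so A at y, i.e. ∃z(Rxz∧Rzy).
The converse is a direct semantic check.
Frame condition: forall x forall y (Rxy -> exists z (Rxz & Rzy)).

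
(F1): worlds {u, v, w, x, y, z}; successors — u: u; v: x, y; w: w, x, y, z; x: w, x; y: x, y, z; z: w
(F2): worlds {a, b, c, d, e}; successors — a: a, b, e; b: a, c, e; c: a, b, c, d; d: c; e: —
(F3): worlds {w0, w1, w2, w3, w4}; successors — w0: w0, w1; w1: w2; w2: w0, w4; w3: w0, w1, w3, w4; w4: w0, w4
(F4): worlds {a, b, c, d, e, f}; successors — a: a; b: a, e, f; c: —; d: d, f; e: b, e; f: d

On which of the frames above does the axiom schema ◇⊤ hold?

Frame correspondent (Sahlqvist): ∀x ∃y Rxy — i.e. seriality.
(F1): condition met.
(F2): fails — world e has no successor.
(F3): condition met.
(F4): fails — world c has no successor.
Valid on: (F1), (F3).

(F1), (F3)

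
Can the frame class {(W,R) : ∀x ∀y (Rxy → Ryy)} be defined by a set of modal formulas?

Yes — defined by □(□p → p)

This is a Sahlqvist condition; the T□ axiom □(□p → p) defines it.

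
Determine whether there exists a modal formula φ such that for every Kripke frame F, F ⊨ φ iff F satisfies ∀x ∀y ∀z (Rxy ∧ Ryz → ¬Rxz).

If a class were modally definable it would be closed under surjective bounded morphisms (Goldblatt–Thomason).
The 7-cycle (worlds s,t,u,v,w,x,y with s→t→u→v→w→x→y→s) is intransitive. Mapping every world to a single reflexive point • is a surjective bounded morphism; the reflexive point is not intransitive (R••∧R•• but R••).
So the class is not modally definable.

Not definable by any modal formula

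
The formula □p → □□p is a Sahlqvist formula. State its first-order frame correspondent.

transitivity: ∀x ∀y ∀z (Rxy ∧ Ryz → Rxz)

Suppose □p→□□p is valid. Take Rxy, Ryz and set V(p)={w : Rxw}. Then □p at x, so □□p at x, so □p at y, so p at z, i.e. Rxz.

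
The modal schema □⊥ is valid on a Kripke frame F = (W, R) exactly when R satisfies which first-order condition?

emptiness of R

□⊥ is valid iff no world has any successor (otherwise □⊥ fails at any world with one).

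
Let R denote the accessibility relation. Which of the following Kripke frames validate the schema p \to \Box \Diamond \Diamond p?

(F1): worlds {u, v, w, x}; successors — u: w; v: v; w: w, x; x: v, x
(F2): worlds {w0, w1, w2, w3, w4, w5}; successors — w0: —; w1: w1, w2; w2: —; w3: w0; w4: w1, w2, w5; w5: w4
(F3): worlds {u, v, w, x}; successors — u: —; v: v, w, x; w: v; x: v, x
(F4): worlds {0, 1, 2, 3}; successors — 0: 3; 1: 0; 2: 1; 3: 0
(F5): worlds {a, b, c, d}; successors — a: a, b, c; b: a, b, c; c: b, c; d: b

(F3)

Frame correspondent (Sahlqvist): \forall x \forall z (xRz \to \exists w (x = w \wedge z R^2 w)) — i.e. a generalized confluence (Geach) condition.
(F1): fails — uRw but no t with u=t and wR²t.
(F2): fails — w1Rw2 but no w with w1=w and w2R²w.
(F3): satisfies the condition.
(F4): fails — 0R3 but no w with 0=w and 3R²w.
(F5): fails — dRb but no w with d=w and bR²w.
Valid on: (F3).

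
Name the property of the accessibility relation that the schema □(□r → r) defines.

Suppose □(□r→r) is valid. Take Rxy and set V(r)={w : Ryw}. Then at y, □r holds; since □(□r→r) at x, □r→r at y, so r at y, i.e. Ryy.
Conversely, any frame satisfying ∀x ∀y (Rxy → Ryy) validates the schema.
So the correspondent is shift-reflexivity.

shift-reflexivity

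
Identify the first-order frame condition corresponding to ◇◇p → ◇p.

This is frame-equivalent to □p → □□p (substitute ¬p for p and contrapose).
Suppose □p→□□p is valid. Take Rxy, Ryz and set V(p)={w : Rxw}. Then □p at x, so □□p at x, so □p at y, so p at z, i.e. Rxz.

transitivity: ∀x ∀y ∀z (Rxy ∧ Ryz → Rxz)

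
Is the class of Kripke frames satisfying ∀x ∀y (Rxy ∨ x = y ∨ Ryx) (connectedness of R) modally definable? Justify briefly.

No — not modally definable

Modal frame validity is preserved under disjoint unions.
Take 4 disjoint single-world reflexive frames: each is trivially connected, but their disjoint union has 4 worlds with no edge between distinct components, so it is not connected.
So the class is not modally definable.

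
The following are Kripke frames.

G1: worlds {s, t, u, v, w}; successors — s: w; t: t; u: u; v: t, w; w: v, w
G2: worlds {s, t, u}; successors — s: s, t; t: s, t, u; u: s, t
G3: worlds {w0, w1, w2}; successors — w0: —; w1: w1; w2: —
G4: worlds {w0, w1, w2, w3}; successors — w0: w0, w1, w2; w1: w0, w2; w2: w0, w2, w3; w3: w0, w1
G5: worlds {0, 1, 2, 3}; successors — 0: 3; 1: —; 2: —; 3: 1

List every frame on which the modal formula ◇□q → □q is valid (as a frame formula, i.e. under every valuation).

The schema corresponds to the Euclidean property: ∀x ∀y ∀z (Rxy ∧ Rxz → Ryz).
G1: fails — Rvw and Rvt but not Rwt.
G2: fails — Rts and Rtu but not Rsu.
G3: holds.
G4: fails — Rw0w1 and Rw0w1 but not Rw1w1.
G5: fails — R03 and R03 but not R33.

G3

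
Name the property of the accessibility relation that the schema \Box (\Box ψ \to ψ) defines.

This schema is the T□ axiom.
Its frame correspondent is shift-reflexivity — \forall x \forall y (Rxy \to Ryy).

shift-reflexivity: \forall x \forall y (Rxy \to Ryy)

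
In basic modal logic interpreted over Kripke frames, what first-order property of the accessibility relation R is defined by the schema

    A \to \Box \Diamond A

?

symmetry: \forall x \forall y (Rxy \to Ryx)

This is the B axiom.
It corresponds to symmetry: \forall x \forall y (Rxy \to Ryx).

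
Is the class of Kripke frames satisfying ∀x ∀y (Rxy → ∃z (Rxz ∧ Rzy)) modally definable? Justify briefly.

Yes, by □□r → □r

This is a Sahlqvist condition; the C4 axiom □□r → □r defines it.
Suppose □□r→□r is valid. Take Rxy and set V(r)={w : xR²w}. Then □□r at x, so □r at x, so r at y, i.e. ∃z(Rxz∧Rzy).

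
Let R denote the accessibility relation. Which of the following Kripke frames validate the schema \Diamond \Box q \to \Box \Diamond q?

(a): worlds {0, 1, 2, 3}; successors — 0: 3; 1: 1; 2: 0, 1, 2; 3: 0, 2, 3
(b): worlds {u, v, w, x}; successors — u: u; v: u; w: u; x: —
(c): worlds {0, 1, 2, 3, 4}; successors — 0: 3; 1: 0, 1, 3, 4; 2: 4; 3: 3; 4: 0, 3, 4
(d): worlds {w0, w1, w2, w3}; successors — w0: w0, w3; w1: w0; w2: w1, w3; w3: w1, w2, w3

Frame correspondent (Sahlqvist): \forall x \forall y \forall z (Rxy \wedge Rxz \to \exists w (Ryw \wedge Rzw)) — i.e. convergence.
(a): fails — R20 and R22 but 0 and 2 have no common successor.
(b): ✓.
(c): ✓.
(d): fails — Rw2w1 and Rw2w3 but w1 and w3 have no common successor.

(b), (c)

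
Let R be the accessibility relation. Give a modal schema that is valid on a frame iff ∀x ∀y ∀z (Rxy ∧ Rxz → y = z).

This is partial functionality; the standard corresponding axiom is CD: ◇p → □p.
Suppose ◇p→□p is valid. Take Rxy, Rxz and set V(p)={y}. Then ◇p at x, so □p at x, so p at z, i.e. z=y.

◇p → □p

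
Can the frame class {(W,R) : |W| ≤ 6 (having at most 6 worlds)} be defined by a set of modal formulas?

Modal frame validity is preserved under disjoint unions.
Any modal formula valid on each of 7 disjoint one-world frames is valid on their disjoint union (validity is preserved under disjoint unions). Each one-world frame has |W|=1≤6, but the union has |W|=7.
So the class is not modally definable.

No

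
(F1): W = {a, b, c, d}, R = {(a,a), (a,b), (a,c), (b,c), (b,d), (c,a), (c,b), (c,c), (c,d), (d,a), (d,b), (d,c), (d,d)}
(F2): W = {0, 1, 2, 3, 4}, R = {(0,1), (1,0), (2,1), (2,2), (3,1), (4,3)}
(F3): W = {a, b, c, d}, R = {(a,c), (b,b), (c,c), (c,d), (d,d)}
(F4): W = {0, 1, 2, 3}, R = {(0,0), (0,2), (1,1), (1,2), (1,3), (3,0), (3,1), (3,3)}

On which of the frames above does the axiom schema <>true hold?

(F1), (F2), (F3)

Frame correspondent (Sahlqvist): forall x exists y Rxy — i.e. seriality.
(F1): ✓.
(F2): ✓.
(F3): ✓.
(F4): fails — world 2 has no successor.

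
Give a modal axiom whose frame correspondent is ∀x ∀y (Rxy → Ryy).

□(□p → p)

The condition is shift-reflexivity. The T□ schema □(□p → p) defines it.
Suppose □(□p→p) is valid. Take Rxy and set V(p)={w : Ryw}. Then at y, □p holds; since □(□p→p) at x, □p→p at y, so p at y, i.e. Ryy.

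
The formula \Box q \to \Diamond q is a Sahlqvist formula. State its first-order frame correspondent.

seriality

This is the D axiom.
Its frame correspondent is seriality — \forall x \exists y Rxy.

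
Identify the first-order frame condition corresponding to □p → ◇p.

seriality

This is the D axiom.
It corresponds to seriality: ∀x ∃y Rxy.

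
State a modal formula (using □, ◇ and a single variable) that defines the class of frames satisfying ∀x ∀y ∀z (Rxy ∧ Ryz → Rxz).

□r → □□r

The condition is transitivity. The 4 schema □r → □□r defines it.
Suppose □r→□□r is valid. Take Rxy, Ryz and set V(r)={w : Rxw}. Then □r at x, so □□r at x, so □r at y, so r at z, i.e. Rxz.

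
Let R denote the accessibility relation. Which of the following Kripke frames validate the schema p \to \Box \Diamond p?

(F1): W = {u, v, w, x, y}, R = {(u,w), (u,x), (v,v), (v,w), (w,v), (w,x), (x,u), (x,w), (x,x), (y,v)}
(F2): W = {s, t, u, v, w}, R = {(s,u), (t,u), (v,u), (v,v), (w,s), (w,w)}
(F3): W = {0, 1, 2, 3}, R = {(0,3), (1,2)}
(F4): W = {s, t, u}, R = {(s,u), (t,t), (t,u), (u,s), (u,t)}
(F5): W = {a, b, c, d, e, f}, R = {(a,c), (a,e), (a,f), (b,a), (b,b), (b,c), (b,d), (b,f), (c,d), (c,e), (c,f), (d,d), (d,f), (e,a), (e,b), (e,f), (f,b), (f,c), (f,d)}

This is the axiom for symmetry; its first-order frame correspondent is \forall x \forall y (Rxy \to Ryx).
(F1): fails — Ruw but not Rwu.
(F2): fails — Rvu but not Ruv.
(F3): fails — R12 but not R21.
(F4): holds.
(F5): fails — Rcd but not Rdc.

(F4)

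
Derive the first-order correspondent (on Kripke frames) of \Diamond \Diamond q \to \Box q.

\forall x \forall y \forall z ((x R^2 y \wedge xRz) \to \exists w (y = w \wedge z = w))

This is a Sahlqvist (Geach-type) schema ◇^2□^0q → □^1◇^0q.
Minimal-valuation argument: fix x; take any y with xR^2y and any z with xR^1z. Set V(q) to the set of worlds R-reachable from y in exactly 0 steps. Then □^0q holds at y, so the antecedent holds at x; validity forces ◇^0q at z, giving a w with zR^0w and yR^0w.
First-order correspondent: \forall x \forall y \forall z ((x R^2 y \wedge xRz) \to \exists w (y = w \wedge z = w)).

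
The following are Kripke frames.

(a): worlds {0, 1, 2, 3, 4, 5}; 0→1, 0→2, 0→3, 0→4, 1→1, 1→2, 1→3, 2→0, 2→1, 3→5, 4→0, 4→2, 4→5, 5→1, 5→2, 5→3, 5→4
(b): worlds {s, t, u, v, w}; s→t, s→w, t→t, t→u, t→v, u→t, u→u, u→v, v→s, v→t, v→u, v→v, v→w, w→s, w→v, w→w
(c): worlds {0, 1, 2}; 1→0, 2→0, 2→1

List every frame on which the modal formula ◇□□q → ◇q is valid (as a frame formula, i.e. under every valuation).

(a), (b)

This is the axiom for a generalized confluence (Geach) condition; its first-order frame correspondent is ∀x ∀y (xRy → ∃w (yR²w ∧ xRw)).
(a): satisfies the condition.
(b): satisfies the condition.
(c): fails — 1R0 but no w with 0R²w and 1Rw.
Valid on: (a), (b).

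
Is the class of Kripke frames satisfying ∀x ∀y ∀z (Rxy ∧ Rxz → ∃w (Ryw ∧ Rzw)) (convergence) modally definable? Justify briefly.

Definable; ◇□q → □◇q defines it

Yes: it is convergence, defined by the .2 schema ◇□q → □◇q.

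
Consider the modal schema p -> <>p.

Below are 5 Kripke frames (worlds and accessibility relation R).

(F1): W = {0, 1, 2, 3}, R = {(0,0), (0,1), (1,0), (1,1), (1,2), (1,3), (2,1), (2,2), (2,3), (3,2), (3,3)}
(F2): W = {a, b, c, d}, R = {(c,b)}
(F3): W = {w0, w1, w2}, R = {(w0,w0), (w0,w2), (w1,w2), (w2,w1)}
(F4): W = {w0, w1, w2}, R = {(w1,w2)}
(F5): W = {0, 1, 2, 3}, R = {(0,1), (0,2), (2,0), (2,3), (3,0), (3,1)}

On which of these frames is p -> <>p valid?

(F1)

Frame correspondent (Sahlqvist): forall x Rxx — i.e. reflexivity.
(F1): satisfies the condition.
(F2): fails — world a does not see itself.
(F3): fails — world w1 does not see itself.
(F4): fails — world w0 does not see itself.
(F5): fails — world 0 does not see itself.
Valid on: (F1).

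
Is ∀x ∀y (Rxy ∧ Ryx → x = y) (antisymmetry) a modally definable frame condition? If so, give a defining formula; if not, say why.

No — not modally definable

Modal frame validity is preserved under surjective bounded morphisms.
The 8-cycle (worlds a,b,c,d,e,f,g,h with a→b→c→d→e→f→g→h→a) is antisymmetric. Sending even-indexed worlds to • and odd-indexed worlds to ∘ is a surjective bounded morphism onto the two-world frame with •↔∘, which is not antisymmetric.
Hence antisymmetry is not modally definable.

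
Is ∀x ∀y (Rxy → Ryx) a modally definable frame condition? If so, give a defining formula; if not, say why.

Yes: it is symmetry, defined by the B schema p → □◇p.

Yes, by p → □◇p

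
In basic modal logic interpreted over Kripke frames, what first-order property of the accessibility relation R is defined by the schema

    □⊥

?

Emptiness of R

□⊥ is valid iff no world has any successor (otherwise □⊥ fails at any world with one).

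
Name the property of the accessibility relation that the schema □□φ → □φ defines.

This is the C4 axiom.
Its frame correspondent is density — ∀x ∀y (Rxy → ∃z (Rxz ∧ Rzy)).

density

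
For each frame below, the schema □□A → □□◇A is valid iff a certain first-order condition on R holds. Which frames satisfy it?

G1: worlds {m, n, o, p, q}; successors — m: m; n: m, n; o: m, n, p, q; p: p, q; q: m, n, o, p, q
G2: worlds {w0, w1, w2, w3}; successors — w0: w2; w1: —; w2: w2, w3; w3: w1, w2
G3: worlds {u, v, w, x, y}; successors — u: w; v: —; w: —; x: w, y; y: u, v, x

G1

This is the axiom for a generalized confluence (Geach) condition; its first-order frame correspondent is ∀x ∀z (xR²z → ∃w (xR²w ∧ zRw)).
G1: ✓.
G2: fails — w2R²w1 but no w with w2R²w and w1Rw.
G3: fails — xR²u but no t with xR²t and uRt.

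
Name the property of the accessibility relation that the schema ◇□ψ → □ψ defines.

This schema is equivalent to the 5 axiom ◇ψ → □◇ψ.
Its frame correspondent is the Euclidean property — ∀x ∀y ∀z (Rxy ∧ Rxz → Ryz).

the Euclidean property: ∀x ∀y ∀z (Rxy ∧ Rxz → Ryz)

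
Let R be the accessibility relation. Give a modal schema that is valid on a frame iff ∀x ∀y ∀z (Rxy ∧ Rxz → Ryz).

This is the Euclidean property; the standard corresponding axiom is 5: ◇ψ → □◇ψ.

◇ψ → □◇ψ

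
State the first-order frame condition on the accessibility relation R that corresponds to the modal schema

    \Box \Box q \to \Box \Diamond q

This is a Sahlqvist (Geach-type) schema ◇^0□^2q → □^1◇^1q.
Minimal-valuation argument: fix x; take any y with xR^0y and any z with xR^1z. Set V(q) to the set of worlds R-reachable from y in exactly 2 steps. Then □^2q holds at y, so the antecedent holds at x; validity forces ◇^1q at z, giving a w with zR^1w and yR^2w.
First-order correspondent: \forall x \forall z (xRz \to \exists w (x R^2 w \wedge zRw)).

\forall x \forall z (xRz \to \exists w (x R^2 w \wedge zRw))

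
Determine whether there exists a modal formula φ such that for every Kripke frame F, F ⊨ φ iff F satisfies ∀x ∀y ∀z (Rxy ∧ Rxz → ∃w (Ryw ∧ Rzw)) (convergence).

The condition is convergence. A defining modal formula is ◇□q → □◇q.
Suppose ◇□q→□◇q is valid. Take Rxy, Rxz and set V(q)={w : Ryw}. Then □q at y so ◇□q at x, so □◇q at x, so ◇q at z, giving w with Rzw and Ryw.

Yes, by ◇□q → □◇q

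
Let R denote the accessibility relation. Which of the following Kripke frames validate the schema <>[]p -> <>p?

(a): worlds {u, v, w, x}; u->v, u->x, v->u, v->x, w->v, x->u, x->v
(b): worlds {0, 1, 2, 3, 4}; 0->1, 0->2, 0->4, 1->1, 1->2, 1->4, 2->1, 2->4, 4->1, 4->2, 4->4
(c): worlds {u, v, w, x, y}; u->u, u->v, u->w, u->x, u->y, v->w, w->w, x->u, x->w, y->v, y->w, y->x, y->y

This is the axiom for a generalized confluence (Geach) condition; its first-order frame correspondent is forall x forall y (xRy -> exists w (yRw & xRw)).
(a): fails — wRv but no t with vRt and wRt.
(b): satisfies the condition.
(c): satisfies the condition.
Valid on: (b), (c).

(b), (c)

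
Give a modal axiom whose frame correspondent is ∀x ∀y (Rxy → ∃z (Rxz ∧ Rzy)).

□□p → □p

The condition is density. The C4 schema □□p → □p defines it.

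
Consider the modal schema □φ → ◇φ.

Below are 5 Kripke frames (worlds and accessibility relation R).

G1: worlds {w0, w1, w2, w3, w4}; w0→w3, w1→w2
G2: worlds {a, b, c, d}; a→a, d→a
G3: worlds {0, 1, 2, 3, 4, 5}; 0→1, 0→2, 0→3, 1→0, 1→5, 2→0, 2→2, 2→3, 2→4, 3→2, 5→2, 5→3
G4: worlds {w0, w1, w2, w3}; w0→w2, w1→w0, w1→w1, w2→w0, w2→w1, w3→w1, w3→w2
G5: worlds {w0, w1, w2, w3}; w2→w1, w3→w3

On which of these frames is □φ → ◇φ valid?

The schema corresponds to seriality: ∀x ∃y Rxy.
G1: fails — world w2 has no successor.
G2: fails — world b has no successor.
G3: fails — world 4 has no successor.
G4: condition met.
G5: fails — world w0 has no successor.
Valid on: G4.

G4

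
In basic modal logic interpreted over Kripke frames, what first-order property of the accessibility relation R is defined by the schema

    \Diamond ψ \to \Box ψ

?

partial functionality: \forall x \forall y \forall z (Rxy \wedge Rxz \to y = z)

Suppose ◇ψ→□ψ is valid. Take Rxy, Rxz and set V(ψ)={y}. Then ◇ψ at x, so □ψ at x, so ψ at z, i.e. z=y.
Conversely, on a frame with partial functionality the schema holds at every world under every valuation.
Frame condition: \forall x \forall y \forall z (Rxy \wedge Rxz \to y = z).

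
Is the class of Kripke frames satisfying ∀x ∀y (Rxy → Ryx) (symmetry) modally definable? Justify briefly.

Definable; q → □◇q defines it

Yes: it is symmetry, defined by the B schema q → □◇q.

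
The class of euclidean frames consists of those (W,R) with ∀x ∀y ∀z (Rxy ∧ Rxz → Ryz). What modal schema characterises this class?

◇s → □◇s

This is the Euclidean property; the standard corresponding axiom is 5: ◇s → □◇s.
Suppose ◇s→□◇s is valid. Take Rxy, Rxz and set V(s)={y}. Then ◇s at x, so □◇s at x, so ◇s at z, so some w with Rzw has s; w=y, i.e. Rzy. By symmetry of the argument, Ryz.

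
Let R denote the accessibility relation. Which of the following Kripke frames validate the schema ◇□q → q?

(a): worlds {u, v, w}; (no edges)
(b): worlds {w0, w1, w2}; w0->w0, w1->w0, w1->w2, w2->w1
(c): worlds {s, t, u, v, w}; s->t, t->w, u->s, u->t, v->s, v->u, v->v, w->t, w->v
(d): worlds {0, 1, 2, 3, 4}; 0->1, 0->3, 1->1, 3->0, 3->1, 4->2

(a)

This is the axiom for symmetry; its first-order frame correspondent is ∀x ∀y (Rxy → Ryx).
(a): satisfies the condition.
(b): fails — Rw1w0 but not Rw0w1.
(c): fails — Rut but not Rtu.
(d): fails — R31 but not R13.
Valid on: (a).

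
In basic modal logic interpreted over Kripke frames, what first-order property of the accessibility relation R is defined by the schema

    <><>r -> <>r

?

This schema is equivalent to the 4 axiom □r → □□r.
Its frame correspondent is transitivity — forall x forall y forall z (Rxy & Ryz -> Rxz).

transitivity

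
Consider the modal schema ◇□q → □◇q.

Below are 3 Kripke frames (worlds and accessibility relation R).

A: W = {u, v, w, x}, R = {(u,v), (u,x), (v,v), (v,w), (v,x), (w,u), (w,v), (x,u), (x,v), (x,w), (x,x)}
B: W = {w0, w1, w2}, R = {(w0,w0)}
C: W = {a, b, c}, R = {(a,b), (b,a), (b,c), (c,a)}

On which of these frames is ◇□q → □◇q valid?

A, B

Frame correspondent (Sahlqvist): ∀x ∀y ∀z (Rxy ∧ Rxz → ∃w (Ryw ∧ Rzw)) — i.e. convergence.
A: holds.
B: holds.
C: fails — Rba and Rbc but a and c have no common successor.
Valid on: A, B.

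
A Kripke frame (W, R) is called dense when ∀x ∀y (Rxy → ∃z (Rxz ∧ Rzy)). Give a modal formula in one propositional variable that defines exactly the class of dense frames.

A defining formula is □□p → □p (the C4 axiom).
Suppose □□p→□p is valid. Take Rxy and set V(p)={w : xR²w}. Then □□p at x, so □p at x, so p at y, i.e. ∃z(Rxz∧Rzy).

□□p → □p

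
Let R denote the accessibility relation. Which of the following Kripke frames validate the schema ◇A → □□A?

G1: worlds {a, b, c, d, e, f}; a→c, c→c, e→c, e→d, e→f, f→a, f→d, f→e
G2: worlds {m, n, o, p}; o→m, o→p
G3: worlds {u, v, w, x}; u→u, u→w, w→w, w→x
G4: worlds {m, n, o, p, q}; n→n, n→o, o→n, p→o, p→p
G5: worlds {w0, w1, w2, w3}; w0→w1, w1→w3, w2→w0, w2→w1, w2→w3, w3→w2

G2

The schema corresponds to a generalized confluence (Geach) condition: ∀x ∀y ∀z ((xRy ∧ xR²z) → ∃w (y = w ∧ z = w)).
G1: fails — eRc, eR²a but c ≠ a.
G2: ✓.
G3: fails — uRu, uR²w but u ≠ w.
G4: fails — nRn, nR²o but n ≠ o.
G5: fails — w0Rw1, w0R²w3 but w1 ≠ w3.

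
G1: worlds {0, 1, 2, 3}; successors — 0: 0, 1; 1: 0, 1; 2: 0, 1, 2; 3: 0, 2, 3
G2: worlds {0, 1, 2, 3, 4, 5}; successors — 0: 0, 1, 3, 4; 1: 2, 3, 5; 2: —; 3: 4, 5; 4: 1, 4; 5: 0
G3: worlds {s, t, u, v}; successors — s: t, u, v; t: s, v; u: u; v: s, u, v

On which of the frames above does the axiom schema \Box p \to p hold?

G1

The schema corresponds to reflexivity: \forall x Rxx.
G1: ✓.
G2: fails — world 1 does not see itself.
G3: fails — world s does not see itself.
Valid on: G1.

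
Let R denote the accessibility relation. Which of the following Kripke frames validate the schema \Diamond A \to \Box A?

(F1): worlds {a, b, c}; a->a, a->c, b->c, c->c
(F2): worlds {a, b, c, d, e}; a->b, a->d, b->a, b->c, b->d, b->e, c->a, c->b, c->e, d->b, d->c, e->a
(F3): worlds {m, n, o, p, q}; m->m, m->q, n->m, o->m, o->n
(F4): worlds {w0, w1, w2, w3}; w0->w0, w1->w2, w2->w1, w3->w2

(F4)

Frame correspondent (Sahlqvist): \forall x \forall y \forall z (Rxy \wedge Rxz \to y = z) — i.e. partial functionality.
(F1): fails — a sees both a and c.
(F2): fails — a sees both b and d.
(F3): fails — m sees both m and q.
(F4): satisfies the condition.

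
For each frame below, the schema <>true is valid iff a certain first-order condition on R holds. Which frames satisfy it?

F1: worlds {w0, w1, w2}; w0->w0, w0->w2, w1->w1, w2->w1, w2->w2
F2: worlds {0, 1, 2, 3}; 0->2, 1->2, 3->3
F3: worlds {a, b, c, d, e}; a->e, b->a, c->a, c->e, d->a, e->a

F1, F3

The schema corresponds to seriality: forall x exists y Rxy.
F1: holds.
F2: fails — world 2 has no successor.
F3: holds.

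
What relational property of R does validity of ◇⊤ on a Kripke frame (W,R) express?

seriality

◇⊤ holds at w iff w has a successor, so frame-validity of ◇⊤ is exactly seriality. Equivalently via □q → ◇q:
Suppose □q→◇q is valid. At any x set V(q)=W. Then □q at x, so ◇q at x, so x has a successor.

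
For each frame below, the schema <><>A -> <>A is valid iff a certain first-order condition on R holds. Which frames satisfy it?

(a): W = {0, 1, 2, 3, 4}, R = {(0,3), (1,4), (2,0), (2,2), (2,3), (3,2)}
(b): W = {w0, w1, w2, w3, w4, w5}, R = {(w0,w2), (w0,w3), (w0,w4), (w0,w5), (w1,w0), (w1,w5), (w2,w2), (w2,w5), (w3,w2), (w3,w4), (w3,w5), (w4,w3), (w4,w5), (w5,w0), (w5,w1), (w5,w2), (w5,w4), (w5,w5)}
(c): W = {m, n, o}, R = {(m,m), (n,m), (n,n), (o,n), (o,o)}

none

This is the axiom for transitivity; its first-order frame correspondent is forall x forall y forall z (Rxy & Ryz -> Rxz).
(a): fails — R32 and R23 but not R33.
(b): fails — Rw1w5 and Rw5w2 but not Rw1w2.
(c): fails — Ron and Rnm but not Rom.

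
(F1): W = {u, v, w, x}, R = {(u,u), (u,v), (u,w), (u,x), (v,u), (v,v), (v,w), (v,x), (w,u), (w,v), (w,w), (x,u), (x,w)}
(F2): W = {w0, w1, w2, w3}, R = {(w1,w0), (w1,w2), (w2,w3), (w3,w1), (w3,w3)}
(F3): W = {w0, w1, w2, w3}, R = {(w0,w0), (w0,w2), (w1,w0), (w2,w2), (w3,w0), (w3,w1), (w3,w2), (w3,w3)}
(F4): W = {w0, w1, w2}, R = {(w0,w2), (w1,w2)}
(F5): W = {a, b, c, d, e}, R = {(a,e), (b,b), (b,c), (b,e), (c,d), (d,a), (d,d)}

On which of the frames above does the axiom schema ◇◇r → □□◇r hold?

(F4)

Frame correspondent (Sahlqvist): ∀x ∀y ∀z ((xR²y ∧ xR²z) → ∃w (y = w ∧ zRw)) — i.e. a generalized confluence (Geach) condition.
(F1): fails — uR²v, uR²x but no t with v=t and xRt.
(F2): fails — w2R²w1, w2R²w1 but no w with w1=w and w1Rw.
(F3): fails — w0R²w0, w0R²w2 but no w with w0=w and w2Rw.
(F4): satisfies the condition.
(F5): fails — bR²b, bR²c but no w with b=w and cRw.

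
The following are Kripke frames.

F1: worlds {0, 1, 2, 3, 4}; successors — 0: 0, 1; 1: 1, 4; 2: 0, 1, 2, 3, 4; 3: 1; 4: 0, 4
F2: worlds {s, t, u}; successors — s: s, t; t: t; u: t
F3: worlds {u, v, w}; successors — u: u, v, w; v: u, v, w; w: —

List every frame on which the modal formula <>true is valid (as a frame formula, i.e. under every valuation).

F1, F2

Frame correspondent (Sahlqvist): forall x exists y Rxy — i.e. seriality.
F1: ✓.
F2: ✓.
F3: fails — world w has no successor.
Valid on: F1, F2.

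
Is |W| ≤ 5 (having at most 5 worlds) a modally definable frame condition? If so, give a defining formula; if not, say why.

Not definable by any modal formula

Modal frame validity is preserved under disjoint unions.
Any modal formula valid on each of 6 disjoint one-world frames is valid on their disjoint union (validity is preserved under disjoint unions). Each one-world frame has |W|=1≤5, but the union has |W|=6.
So no modal formula (or set of formulas) defines exactly the |W|≤5 frames.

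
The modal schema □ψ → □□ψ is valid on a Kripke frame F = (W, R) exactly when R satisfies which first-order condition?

Transitivity

Suppose □ψ→□□ψ is valid. Take Rxy, Ryz and set V(ψ)={w : Rxw}. Then □ψ at x, so □□ψ at x, so □ψ at y, so ψ at z, i.e. Rxz.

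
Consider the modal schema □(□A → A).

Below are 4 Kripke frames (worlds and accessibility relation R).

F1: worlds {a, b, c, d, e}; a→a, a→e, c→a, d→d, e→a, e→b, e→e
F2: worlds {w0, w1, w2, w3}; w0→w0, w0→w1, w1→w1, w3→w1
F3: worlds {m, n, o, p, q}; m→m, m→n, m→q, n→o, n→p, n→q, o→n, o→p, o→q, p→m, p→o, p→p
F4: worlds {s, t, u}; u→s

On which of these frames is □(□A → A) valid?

F2

The schema corresponds to shift-reflexivity: ∀x ∀y (Rxy → Ryy).
F1: fails — Reb but not Rbb.
F2: satisfies the condition.
F3: fails — Ron but not Rnn.
F4: fails — Rus but not Rss.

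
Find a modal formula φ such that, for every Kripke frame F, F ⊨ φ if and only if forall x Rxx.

This is reflexivity; the standard corresponding axiom is T: □r → r.
Suppose □r→r is valid. At any x set V(r)={w : Rxw}. Then □r holds at x, so r holds at x, i.e. Rxx.

□r → r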